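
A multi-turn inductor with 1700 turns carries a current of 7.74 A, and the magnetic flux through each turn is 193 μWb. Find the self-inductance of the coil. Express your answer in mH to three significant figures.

Self-inductance is defined by L = NΦ_B/I (flux linkage over current).
L = (1700)(1.930×10^-4 Wb)/(7.74 A) = 4.239×10^-2 H.

L ≈ 42.4 mH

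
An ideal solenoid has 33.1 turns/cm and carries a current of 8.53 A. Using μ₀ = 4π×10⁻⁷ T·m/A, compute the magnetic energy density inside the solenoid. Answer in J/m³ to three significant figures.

u ≈ 501 J/m³

B = μ₀nI = (4π×10⁻⁷)(3.310×10^3)(8.53) = 3.548×10^-2 T.
u = B²/(2μ₀) = (3.548×10^-2)²/(2×4π×10⁻⁷) = 500.9 J/m³.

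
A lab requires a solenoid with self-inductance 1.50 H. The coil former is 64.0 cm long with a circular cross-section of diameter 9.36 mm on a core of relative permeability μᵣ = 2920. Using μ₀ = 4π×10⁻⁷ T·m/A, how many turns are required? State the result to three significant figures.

N ≈ 1950 turns

A = π(d/2)² = π(4.680×10^-3 m)² = 6.881×10^-5 m².
From L = μ₀μᵣN²A/ℓ, N = √(Lℓ / (μ₀μᵣA)).
N = √[(1.5)(0.64) / ((4π×10⁻⁷)(2920)×6.881×10^-5)] = √(3.802×10^6) ≈ 1949.9.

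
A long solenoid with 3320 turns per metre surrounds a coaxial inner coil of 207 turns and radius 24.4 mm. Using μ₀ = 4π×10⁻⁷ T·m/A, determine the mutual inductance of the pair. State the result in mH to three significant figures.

The outer solenoid produces a uniform field B₁ = μ₀n₁I₁ across the inner coil,
so the flux linkage is N₂Φ = N₂B₁A₂ = μ₀n₁N₂A₂·I₁, giving M = μ₀n₁N₂A₂.
A₂ = πr² = π(2.440×10^-2 m)² = 1.870×10^-3 m².
M = (4π×10⁻⁷)(3320)(207)(1.870×10^-3) = 1.615×10^-3 H.

M ≈ 1.62 mH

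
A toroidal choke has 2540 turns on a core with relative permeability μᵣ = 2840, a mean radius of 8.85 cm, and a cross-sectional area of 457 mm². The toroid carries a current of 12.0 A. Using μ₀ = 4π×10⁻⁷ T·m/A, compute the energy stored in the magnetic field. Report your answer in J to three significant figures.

U ≈ 1360 J

L = μ₀μᵣN²A/(2πR) = (4π×10⁻⁷)(2840)(2540)²(4.570×10^-4)/(2π×8.850×10^-2) = 18.92 H.
U = ½LI² = ½(18.92)(12.0)² = 1.362×10^3 J.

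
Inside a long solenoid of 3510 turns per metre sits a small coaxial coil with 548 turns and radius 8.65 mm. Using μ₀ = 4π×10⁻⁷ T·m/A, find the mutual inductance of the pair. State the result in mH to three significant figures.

The outer solenoid produces a uniform field B₁ = μ₀n₁I₁ across the inner coil,
so the flux linkage is N₂Φ = N₂B₁A₂ = μ₀n₁N₂A₂·I₁, giving M = μ₀n₁N₂A₂.
A₂ = πr² = π(8.650×10^-3 m)² = 2.351×10^-4 m².
M = (4π×10⁻⁷)(3510)(548)(2.351×10^-4) = 5.682×10^-4 H.

M ≈ 0.568 mH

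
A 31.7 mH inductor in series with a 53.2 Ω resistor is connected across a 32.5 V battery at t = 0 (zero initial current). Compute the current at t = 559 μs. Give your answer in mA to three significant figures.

I ≈ 372 mA

τ = L/R = 3.170×10^-2/53.2 = 5.959×10^-4 s; final current I_∞ = ε/R = 32.5/53.2 = 0.6109 A.
I(t) = I_∞(1 − e^(−t/τ)) with t/τ = 0.938.
I = (0.6109)(1 − e^(−0.938)) = 0.3718 A.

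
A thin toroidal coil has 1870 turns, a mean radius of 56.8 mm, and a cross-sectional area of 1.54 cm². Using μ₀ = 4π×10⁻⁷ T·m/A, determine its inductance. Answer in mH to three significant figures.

For a thin toroid, L = μ₀N²A/(2πR).
L = (4π×10⁻⁷)(1870)²(1.540×10^-4) / (2π×5.680×10^-2 m) = 1.896×10^-3 H.

L ≈ 1.90 mH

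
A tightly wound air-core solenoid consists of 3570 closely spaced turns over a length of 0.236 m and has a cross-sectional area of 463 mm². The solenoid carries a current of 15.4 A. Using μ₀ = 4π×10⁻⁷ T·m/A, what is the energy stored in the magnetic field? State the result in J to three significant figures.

A = 463 mm² = 4.630×10^-4 m².
L = μ₀N²A/ℓ = (4π×10⁻⁷)(3570)²(4.630×10^-4)/(0.236) = 3.142×10^-2 H.
U = ½LI² = ½(3.142×10^-2)(15.4)² = 3.726 J.

U ≈ 3.73 J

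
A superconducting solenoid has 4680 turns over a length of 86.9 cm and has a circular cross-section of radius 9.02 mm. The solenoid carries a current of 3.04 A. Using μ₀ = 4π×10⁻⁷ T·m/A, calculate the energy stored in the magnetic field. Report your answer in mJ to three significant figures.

U ≈ 37.4 mJ

A = πr² = π(9.020×10^-3 m)² = 2.556×10^-4 m².
L = μ₀N²A/ℓ = (4π×10⁻⁷)(4680)²(2.556×10^-4)/(0.869) = 8.096×10^-3 H.
U = ½LI² = ½(8.096×10^-3)(3.04)² = 3.741×10^-2 J.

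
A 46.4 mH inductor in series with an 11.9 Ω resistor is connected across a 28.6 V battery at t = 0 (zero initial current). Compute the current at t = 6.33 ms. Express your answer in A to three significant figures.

I ≈ 1.93 A

τ = L/R = 4.640×10^-2/11.9 = 3.899×10^-3 s; final current I_∞ = ε/R = 28.6/11.9 = 2.403 A.
I(t) = I_∞(1 − e^(−t/τ)) with t/τ = 1.623.
I = (2.403)(1 − e^(−1.623)) = 1.929 A.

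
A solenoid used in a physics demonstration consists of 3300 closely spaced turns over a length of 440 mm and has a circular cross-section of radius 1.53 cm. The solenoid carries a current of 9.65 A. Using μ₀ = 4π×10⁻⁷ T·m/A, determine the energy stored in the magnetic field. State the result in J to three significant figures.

A = πr² = π(1.530×10^-2 m)² = 7.354×10^-4 m².
L = μ₀N²A/ℓ = (4π×10⁻⁷)(3300)²(7.354×10^-4)/(0.44) = 2.287×10^-2 H.
U = ½LI² = ½(2.287×10^-2)(9.65)² = 1.06498 J.

U ≈ 1.06 J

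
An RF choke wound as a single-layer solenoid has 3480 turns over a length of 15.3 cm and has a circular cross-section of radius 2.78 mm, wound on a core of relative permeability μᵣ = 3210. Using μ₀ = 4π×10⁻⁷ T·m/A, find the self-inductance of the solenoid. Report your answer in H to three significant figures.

L ≈ 7.75 H

A = πr² = π(2.780×10^-3 m)² = 2.428×10^-5 m².
For a long solenoid, L = μ₀μᵣN²A/ℓ.
L = (4π×10⁻⁷)(3210)(3480)²(2.428×10^-5)/(0.153 m) = 7.752 H.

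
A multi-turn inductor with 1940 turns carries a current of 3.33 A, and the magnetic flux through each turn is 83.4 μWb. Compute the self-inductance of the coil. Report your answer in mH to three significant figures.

Self-inductance is defined by L = NΦ_B/I (flux linkage over current).
L = (1940)(8.340×10^-5 Wb)/(3.33 A) = 4.859×10^-2 H.

L ≈ 48.6 mH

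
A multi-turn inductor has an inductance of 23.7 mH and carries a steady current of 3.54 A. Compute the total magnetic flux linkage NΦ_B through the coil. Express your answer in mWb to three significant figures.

NΦ_B ≈ 83.9 mWb

From L = NΦ_B/I, the flux linkage is NΦ_B = LI.
NΦ_B = (2.370×10^-2 H)(3.54 A) = 8.390×10^-2 Wb.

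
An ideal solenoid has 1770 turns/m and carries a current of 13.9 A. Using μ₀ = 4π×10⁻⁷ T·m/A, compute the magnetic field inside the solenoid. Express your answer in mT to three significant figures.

Inside a long solenoid, B = μ₀nI.
B = (4π×10⁻⁷)(1.770×10^3 m⁻¹)(13.9 A) = 3.092×10^-2 T.

B ≈ 30.9 mT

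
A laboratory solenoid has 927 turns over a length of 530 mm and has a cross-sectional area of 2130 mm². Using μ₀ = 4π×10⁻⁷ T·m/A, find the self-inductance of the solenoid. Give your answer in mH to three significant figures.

L ≈ 4.34 mH

A = 2130 mm² = 2.130×10^-3 m².
For a long solenoid, L = μ₀N²A/ℓ.
L = (4π×10⁻⁷)(927)²(2.130×10^-3)/(0.53 m) = 4.340×10^-3 H.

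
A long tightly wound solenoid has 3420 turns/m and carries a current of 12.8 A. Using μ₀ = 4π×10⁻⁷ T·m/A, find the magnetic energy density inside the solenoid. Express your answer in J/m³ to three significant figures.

u ≈ 1200 J/m³

B = μ₀nI = (4π×10⁻⁷)(3.420×10^3)(12.8) = 5.501×10^-2 T.
u = B²/(2μ₀) = (5.501×10^-2)²/(2×4π×10⁻⁷) = 1.204×10^3 J/m³.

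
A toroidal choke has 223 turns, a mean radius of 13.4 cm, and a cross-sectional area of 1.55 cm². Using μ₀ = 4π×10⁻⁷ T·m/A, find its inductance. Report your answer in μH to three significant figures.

For a thin toroid, L = μ₀N²A/(2πR).
L = (4π×10⁻⁷)(223)²(1.550×10^-4) / (2π×0.134 m) = 1.150×10^-5 H.

L ≈ 11.5 μH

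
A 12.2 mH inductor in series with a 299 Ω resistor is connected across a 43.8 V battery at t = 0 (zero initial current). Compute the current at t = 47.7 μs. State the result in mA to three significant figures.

τ = L/R = 1.220×10^-2/299 = 4.080×10^-5 s; final current I_∞ = ε/R = 43.8/299 = 0.14649 A.
I(t) = I_∞(1 − e^(−t/τ)) with t/τ = 1.169.
I = (0.14649)(1 − e^(−1.169)) = 0.101 A.

I ≈ 101 mA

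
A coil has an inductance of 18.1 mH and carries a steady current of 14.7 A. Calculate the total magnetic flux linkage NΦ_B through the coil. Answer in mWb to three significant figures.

NΦ_B ≈ 266 mWb

From L = NΦ_B/I, the flux linkage is NΦ_B = LI.
NΦ_B = (1.810×10^-2 H)(14.7 A) = 0.2661 Wb.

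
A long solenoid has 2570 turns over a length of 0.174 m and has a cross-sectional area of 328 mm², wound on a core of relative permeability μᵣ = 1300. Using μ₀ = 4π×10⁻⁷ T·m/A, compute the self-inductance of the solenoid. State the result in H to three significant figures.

L ≈ 20.3 H

A = 328 mm² = 3.280×10^-4 m².
For a long solenoid, L = μ₀μᵣN²A/ℓ.
L = (4π×10⁻⁷)(1300)(2570)²(3.280×10^-4)/(0.174 m) = 20.34 H.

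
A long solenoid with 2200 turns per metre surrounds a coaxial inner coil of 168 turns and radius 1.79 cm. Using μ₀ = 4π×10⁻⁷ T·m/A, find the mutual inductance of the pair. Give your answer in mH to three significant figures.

The outer solenoid produces a uniform field B₁ = μ₀n₁I₁ across the inner coil,
so the flux linkage is N₂Φ = N₂B₁A₂ = μ₀n₁N₂A₂·I₁, giving M = μ₀n₁N₂A₂.
A₂ = πr² = π(1.790×10^-2 m)² = 1.007×10^-3 m².
M = (4π×10⁻⁷)(2200)(168)(1.007×10^-3) = 4.675×10^-4 H.

M ≈ 0.468 mH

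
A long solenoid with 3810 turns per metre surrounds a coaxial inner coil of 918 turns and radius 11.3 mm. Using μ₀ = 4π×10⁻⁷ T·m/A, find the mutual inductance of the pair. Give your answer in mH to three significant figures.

M ≈ 1.76 mH

The outer solenoid produces a uniform field B₁ = μ₀n₁I₁ across the inner coil,
so the flux linkage is N₂Φ = N₂B₁A₂ = μ₀n₁N₂A₂·I₁, giving M = μ₀n₁N₂A₂.
A₂ = πr² = π(1.130×10^-2 m)² = 4.011×10^-4 m².
M = (4π×10⁻⁷)(3810)(918)(4.011×10^-4) = 1.763×10^-3 H.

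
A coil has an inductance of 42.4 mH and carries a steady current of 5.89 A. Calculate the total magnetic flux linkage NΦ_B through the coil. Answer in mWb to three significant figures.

NΦ_B ≈ 250 mWb

From L = NΦ_B/I, the flux linkage is NΦ_B = LI.
NΦ_B = (4.240×10^-2 H)(5.89 A) = 0.2497 Wb.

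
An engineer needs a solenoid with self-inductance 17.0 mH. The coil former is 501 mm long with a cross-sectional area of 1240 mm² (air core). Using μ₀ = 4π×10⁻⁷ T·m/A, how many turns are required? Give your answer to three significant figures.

N ≈ 2340 turns

A = 1240 mm² = 1.240×10^-3 m².
From L = μ₀N²A/ℓ, N = √(Lℓ / (μ₀A)).
N = √[(1.700×10^-2)(0.501) / ((4π×10⁻⁷)×1.240×10^-3)] = √(5.466×10^6) ≈ 2337.9.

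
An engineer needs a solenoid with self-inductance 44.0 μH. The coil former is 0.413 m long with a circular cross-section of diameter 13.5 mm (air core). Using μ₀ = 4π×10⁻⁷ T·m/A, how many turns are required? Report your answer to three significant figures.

N ≈ 318 turns

A = π(d/2)² = π(6.750×10^-3 m)² = 1.431×10^-4 m².
From L = μ₀N²A/ℓ, N = √(Lℓ / (μ₀A)).
N = √[(4.400×10^-5)(0.413) / ((4π×10⁻⁷)×1.431×10^-4)] = √(1.010×10^5) ≈ 317.8.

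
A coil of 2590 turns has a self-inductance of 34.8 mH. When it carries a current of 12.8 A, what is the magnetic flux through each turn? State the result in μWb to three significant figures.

From L = NΦ_B/I, the flux per turn is Φ_B = LI/N.
Φ_B = (3.480×10^-2 H)(12.8 A)/2590 = 1.720×10^-4 Wb.

Φ_B ≈ 172 μWb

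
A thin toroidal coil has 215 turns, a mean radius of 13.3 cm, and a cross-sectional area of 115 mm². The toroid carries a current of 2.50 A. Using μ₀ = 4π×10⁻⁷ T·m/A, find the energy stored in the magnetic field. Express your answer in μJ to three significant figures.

U ≈ 25.0 μJ

L = μ₀N²A/(2πR) = (4π×10⁻⁷)(215)²(1.150×10^-4)/(2π×0.133) = 7.994×10^-6 H.
U = ½LI² = ½(7.994×10^-6)(2.50)² = 2.498×10^-5 J.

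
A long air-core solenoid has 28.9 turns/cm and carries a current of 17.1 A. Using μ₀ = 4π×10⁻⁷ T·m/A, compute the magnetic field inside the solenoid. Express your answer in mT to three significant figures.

B ≈ 62.1 mT

Inside a long solenoid, B = μ₀nI.
B = (4π×10⁻⁷)(2.890×10^3 m⁻¹)(17.1 A) = 6.210×10^-2 T.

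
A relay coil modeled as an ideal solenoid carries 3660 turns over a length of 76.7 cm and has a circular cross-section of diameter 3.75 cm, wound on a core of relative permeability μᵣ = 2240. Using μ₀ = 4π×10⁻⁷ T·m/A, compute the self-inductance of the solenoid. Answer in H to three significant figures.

L ≈ 54.3 H

A = π(d/2)² = π(1.875×10^-2 m)² = 1.104×10^-3 m².
For a long solenoid, L = μ₀μᵣN²A/ℓ.
L = (4π×10⁻⁷)(2240)(3660)²(1.104×10^-3)/(0.767 m) = 54.3 H.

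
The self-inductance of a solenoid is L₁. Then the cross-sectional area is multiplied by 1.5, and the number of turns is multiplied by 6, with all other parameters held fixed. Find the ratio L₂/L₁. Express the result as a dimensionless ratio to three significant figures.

For a solenoid, L ∝ μᵣN²A/ℓ.
L₂/L₁ = (1.5) × (6)^2 = 54.0.

L₂/L₁ = 54.0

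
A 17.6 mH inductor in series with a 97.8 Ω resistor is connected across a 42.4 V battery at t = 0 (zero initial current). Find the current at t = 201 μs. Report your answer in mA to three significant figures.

I ≈ 292 mA

τ = L/R = 1.760×10^-2/97.8 = 1.800×10^-4 s; final current I_∞ = ε/R = 42.4/97.8 = 0.4335 A.
I(t) = I_∞(1 − e^(−t/τ)) with t/τ = 1.117.
I = (0.4335)(1 − e^(−1.117)) = 0.2916 A.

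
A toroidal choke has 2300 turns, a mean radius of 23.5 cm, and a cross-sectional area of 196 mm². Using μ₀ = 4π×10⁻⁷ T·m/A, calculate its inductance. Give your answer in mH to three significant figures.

For a thin toroid, L = μ₀N²A/(2πR).
L = (4π×10⁻⁷)(2300)²(1.960×10^-4) / (2π×0.235 m) = 8.824×10^-4 H.

L ≈ 0.882 mH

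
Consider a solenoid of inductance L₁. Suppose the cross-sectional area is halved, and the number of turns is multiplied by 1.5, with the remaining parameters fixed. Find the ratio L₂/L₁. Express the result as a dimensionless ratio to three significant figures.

L₂/L₁ = 1.13

For a solenoid, L ∝ μᵣN²A/ℓ.
L₂/L₁ = (0.5) × (1.5)^2 = 1.13.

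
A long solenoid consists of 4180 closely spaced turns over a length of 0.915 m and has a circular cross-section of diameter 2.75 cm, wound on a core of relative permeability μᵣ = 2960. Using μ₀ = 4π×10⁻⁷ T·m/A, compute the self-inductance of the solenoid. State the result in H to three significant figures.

L ≈ 42.2 H

A = π(d/2)² = π(1.375×10^-2 m)² = 5.940×10^-4 m².
For a long solenoid, L = μ₀μᵣN²A/ℓ.
L = (4π×10⁻⁷)(2960)(4180)²(5.940×10^-4)/(0.915 m) = 42.19 H.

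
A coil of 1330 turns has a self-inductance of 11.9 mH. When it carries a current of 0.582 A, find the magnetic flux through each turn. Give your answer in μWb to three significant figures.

Φ_B ≈ 5.21 μWb

From L = NΦ_B/I, the flux per turn is Φ_B = LI/N.
Φ_B = (1.190×10^-2 H)(0.582 A)/1330 = 5.207×10^-6 Wb.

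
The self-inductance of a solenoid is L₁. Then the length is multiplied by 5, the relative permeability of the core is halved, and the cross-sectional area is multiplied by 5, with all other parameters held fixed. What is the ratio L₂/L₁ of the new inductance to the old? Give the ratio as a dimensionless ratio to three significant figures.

For a solenoid, L ∝ μᵣN²A/ℓ.
L₂/L₁ = (5)^-1 × (0.5) × (5) = 0.500.

L₂/L₁ = 0.500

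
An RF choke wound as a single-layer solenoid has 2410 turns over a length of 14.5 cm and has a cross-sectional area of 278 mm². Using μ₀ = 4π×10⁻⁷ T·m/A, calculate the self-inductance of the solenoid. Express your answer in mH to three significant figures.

L ≈ 14.0 mH

A = 278 mm² = 2.780×10^-4 m².
For a long solenoid, L = μ₀N²A/ℓ.
L = (4π×10⁻⁷)(2410)²(2.780×10^-4)/(0.145 m) = 1.399×10^-2 H.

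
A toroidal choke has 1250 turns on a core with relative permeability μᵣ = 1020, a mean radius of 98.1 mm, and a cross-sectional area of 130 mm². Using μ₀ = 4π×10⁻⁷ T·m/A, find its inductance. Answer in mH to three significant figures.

L ≈ 422 mH

For a thin toroid, L = μ₀μᵣN²A/(2πR).
L = (4π×10⁻⁷)(1020)(1250)²(1.300×10^-4) / (2π×9.810×10^-2 m) = 0.4224 H.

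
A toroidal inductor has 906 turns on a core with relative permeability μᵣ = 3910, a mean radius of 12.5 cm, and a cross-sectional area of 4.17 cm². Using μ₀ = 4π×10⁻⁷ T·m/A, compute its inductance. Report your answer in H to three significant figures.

L ≈ 2.14 H

For a thin toroid, L = μ₀μᵣN²A/(2πR).
L = (4π×10⁻⁷)(3910)(906)²(4.170×10^-4) / (2π×0.125 m) = 2.141 H.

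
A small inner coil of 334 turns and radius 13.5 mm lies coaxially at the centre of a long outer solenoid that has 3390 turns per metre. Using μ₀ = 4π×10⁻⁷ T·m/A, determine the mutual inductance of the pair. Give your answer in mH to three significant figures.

The outer solenoid produces a uniform field B₁ = μ₀n₁I₁ across the inner coil,
so the flux linkage is N₂Φ = N₂B₁A₂ = μ₀n₁N₂A₂·I₁, giving M = μ₀n₁N₂A₂.
A₂ = πr² = π(1.350×10^-2 m)² = 5.726×10^-4 m².
M = (4π×10⁻⁷)(3390)(334)(5.726×10^-4) = 8.147×10^-4 H.

M ≈ 0.815 mH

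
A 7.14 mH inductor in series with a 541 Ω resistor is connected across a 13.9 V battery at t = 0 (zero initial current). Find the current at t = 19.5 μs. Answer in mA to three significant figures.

τ = L/R = 7.140×10^-3/541 = 1.320×10^-5 s; final current I_∞ = ε/R = 13.9/541 = 2.569×10^-2 A.
I(t) = I_∞(1 − e^(−t/τ)) with t/τ = 1.478.
I = (2.569×10^-2)(1 − e^(−1.478)) = 1.983×10^-2 A.

I ≈ 19.8 mA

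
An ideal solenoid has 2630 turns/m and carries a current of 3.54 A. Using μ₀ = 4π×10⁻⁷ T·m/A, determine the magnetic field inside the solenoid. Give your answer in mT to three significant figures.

B ≈ 11.7 mT

Inside a long solenoid, B = μ₀nI.
B = (4π×10⁻⁷)(2.630×10^3 m⁻¹)(3.54 A) = 1.170×10^-2 T.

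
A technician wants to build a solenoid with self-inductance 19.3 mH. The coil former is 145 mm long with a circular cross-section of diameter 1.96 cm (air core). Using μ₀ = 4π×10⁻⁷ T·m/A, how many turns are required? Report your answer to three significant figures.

A = π(d/2)² = π(9.800×10^-3 m)² = 3.017×10^-4 m².
From L = μ₀N²A/ℓ, N = √(Lℓ / (μ₀A)).
N = √[(1.930×10^-2)(0.145) / ((4π×10⁻⁷)×3.017×10^-4)] = √(7.381×10^6) ≈ 2716.8.

N ≈ 2720 turns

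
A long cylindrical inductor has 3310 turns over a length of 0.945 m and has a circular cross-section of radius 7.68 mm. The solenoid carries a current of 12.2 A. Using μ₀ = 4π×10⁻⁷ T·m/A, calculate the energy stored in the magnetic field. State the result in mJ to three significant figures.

U ≈ 201 mJ

A = πr² = π(7.680×10^-3 m)² = 1.853×10^-4 m².
L = μ₀N²A/ℓ = (4π×10⁻⁷)(3310)²(1.853×10^-4)/(0.945) = 2.700×10^-3 H.
U = ½LI² = ½(2.700×10^-3)(12.2)² = 0.2009 J.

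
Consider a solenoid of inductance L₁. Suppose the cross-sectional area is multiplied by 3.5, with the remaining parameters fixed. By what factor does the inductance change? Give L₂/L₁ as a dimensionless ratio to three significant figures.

L₂/L₁ = 3.50

For a solenoid, L ∝ μᵣN²A/ℓ.
L₂/L₁ = (3.5) = 3.50.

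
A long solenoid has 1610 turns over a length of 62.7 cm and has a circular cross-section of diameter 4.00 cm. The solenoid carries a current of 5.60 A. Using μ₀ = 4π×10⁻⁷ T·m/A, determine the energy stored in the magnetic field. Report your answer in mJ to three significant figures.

A = π(d/2)² = π(2.000×10^-2 m)² = 1.257×10^-3 m².
L = μ₀N²A/ℓ = (4π×10⁻⁷)(1610)²(1.257×10^-3)/(0.627) = 6.528×10^-3 H.
U = ½LI² = ½(6.528×10^-3)(5.60)² = 0.1024 J.

U ≈ 102 mJ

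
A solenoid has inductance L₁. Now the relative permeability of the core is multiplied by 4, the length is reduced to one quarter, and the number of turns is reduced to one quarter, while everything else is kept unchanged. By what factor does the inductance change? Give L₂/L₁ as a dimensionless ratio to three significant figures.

L₂/L₁ = 1.00

For a solenoid, L ∝ μᵣN²A/ℓ.
L₂/L₁ = (4) × (0.25)^-1 × (0.25)^2 = 1.00.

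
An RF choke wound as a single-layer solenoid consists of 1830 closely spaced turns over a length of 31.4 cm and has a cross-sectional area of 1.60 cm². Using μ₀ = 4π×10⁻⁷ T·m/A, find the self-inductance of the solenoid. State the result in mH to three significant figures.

L ≈ 2.14 mH

A = 1.60 cm² = 1.600×10^-4 m².
For a long solenoid, L = μ₀N²A/ℓ.
L = (4π×10⁻⁷)(1830)²(1.600×10^-4)/(0.314 m) = 2.144×10^-3 H.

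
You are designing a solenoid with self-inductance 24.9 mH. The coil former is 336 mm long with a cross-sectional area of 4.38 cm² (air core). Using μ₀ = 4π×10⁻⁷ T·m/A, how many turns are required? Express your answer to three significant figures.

N ≈ 3900 turns

A = 4.38 cm² = 4.380×10^-4 m².
From L = μ₀N²A/ℓ, N = √(Lℓ / (μ₀A)).
N = √[(2.490×10^-2)(0.336) / ((4π×10⁻⁷)×4.380×10^-4)] = √(1.520×10^7) ≈ 3898.8.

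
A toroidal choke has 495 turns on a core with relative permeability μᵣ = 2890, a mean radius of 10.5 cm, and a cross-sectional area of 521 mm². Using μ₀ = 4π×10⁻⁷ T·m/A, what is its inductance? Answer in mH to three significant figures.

For a thin toroid, L = μ₀μᵣN²A/(2πR).
L = (4π×10⁻⁷)(2890)(495)²(5.210×10^-4) / (2π×0.105 m) = 0.7027 H.

L ≈ 703 mH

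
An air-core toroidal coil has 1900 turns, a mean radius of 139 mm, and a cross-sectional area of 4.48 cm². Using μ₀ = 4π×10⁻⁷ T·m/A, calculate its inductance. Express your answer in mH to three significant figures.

For a thin toroid, L = μ₀N²A/(2πR).
L = (4π×10⁻⁷)(1900)²(4.480×10^-4) / (2π×0.139 m) = 2.327×10^-3 H.

L ≈ 2.33 mH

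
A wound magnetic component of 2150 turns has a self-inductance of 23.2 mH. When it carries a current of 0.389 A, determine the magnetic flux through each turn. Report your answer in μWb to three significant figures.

Φ_B ≈ 4.20 μWb

From L = NΦ_B/I, the flux per turn is Φ_B = LI/N.
Φ_B = (2.320×10^-2 H)(0.389 A)/2150 = 4.198×10^-6 Wb.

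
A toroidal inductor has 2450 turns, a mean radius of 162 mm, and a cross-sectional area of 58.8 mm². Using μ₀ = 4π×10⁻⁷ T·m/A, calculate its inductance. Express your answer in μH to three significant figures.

For a thin toroid, L = μ₀N²A/(2πR).
L = (4π×10⁻⁷)(2450)²(5.880×10^-5) / (2π×0.162 m) = 4.357×10^-4 H.

L ≈ 436 μH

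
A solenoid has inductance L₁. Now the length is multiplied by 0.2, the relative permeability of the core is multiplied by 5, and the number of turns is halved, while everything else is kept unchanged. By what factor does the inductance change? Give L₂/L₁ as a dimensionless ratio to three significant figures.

L₂/L₁ = 6.25

For a solenoid, L ∝ μᵣN²A/ℓ.
L₂/L₁ = (0.2)^-1 × (5) × (0.5)^2 = 6.25.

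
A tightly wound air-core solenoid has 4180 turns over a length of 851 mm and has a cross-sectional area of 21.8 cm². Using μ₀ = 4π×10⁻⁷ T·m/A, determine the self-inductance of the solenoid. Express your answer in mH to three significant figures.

A = 21.8 cm² = 2.180×10^-3 m².
For a long solenoid, L = μ₀N²A/ℓ.
L = (4π×10⁻⁷)(4180)²(2.180×10^-3)/(0.851 m) = 5.6246×10^-2 H.

L ≈ 56.2 mH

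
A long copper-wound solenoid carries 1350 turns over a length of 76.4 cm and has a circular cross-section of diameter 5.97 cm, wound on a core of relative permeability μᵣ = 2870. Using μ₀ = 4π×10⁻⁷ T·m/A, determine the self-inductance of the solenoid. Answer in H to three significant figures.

A = π(d/2)² = π(2.985×10^-2 m)² = 2.799×10^-3 m².
For a long solenoid, L = μ₀μᵣN²A/ℓ.
L = (4π×10⁻⁷)(2870)(1350)²(2.799×10^-3)/(0.764 m) = 24.08 H.

L ≈ 24.1 H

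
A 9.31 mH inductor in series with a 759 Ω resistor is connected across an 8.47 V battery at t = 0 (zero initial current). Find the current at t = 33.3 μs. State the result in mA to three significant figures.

I ≈ 10.4 mA

τ = L/R = 9.310×10^-3/759 = 1.227×10^-5 s; final current I_∞ = ε/R = 8.47/759 = 1.116×10^-2 A.
I(t) = I_∞(1 − e^(−t/τ)) with t/τ = 2.715.
I = (1.116×10^-2)(1 − e^(−2.715)) = 1.042×10^-2 A.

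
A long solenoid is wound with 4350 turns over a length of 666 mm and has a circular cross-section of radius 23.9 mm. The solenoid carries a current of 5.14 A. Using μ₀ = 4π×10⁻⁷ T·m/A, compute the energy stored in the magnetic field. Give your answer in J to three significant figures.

A = πr² = π(2.390×10^-2 m)² = 1.7945×10^-3 m².
L = μ₀N²A/ℓ = (4π×10⁻⁷)(4350)²(1.7945×10^-3)/(0.666) = 6.407×10^-2 H.
U = ½LI² = ½(6.407×10^-2)(5.14)² = 0.8464 J.

U ≈ 0.846 J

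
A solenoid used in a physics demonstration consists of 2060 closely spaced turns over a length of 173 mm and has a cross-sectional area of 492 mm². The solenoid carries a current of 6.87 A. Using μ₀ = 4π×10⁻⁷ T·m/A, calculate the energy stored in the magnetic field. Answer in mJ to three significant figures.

A = 492 mm² = 4.920×10^-4 m².
L = μ₀N²A/ℓ = (4π×10⁻⁷)(2060)²(4.920×10^-4)/(0.173) = 1.517×10^-2 H.
U = ½LI² = ½(1.517×10^-2)(6.87)² = 0.3579 J.

U ≈ 358 mJ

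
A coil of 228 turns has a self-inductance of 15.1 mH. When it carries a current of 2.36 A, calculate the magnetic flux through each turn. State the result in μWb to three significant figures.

From L = NΦ_B/I, the flux per turn is Φ_B = LI/N.
Φ_B = (1.510×10^-2 H)(2.36 A)/228 = 1.563×10^-4 Wb.

Φ_B ≈ 156 μWb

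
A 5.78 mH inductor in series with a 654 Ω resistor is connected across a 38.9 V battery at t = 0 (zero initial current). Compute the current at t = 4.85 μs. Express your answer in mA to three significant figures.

τ = L/R = 5.780×10^-3/654 = 8.838×10^-6 s; final current I_∞ = ε/R = 38.9/654 = 5.948×10^-2 A.
I(t) = I_∞(1 − e^(−t/τ)) with t/τ = 0.549.
I = (5.948×10^-2)(1 − e^(−0.549)) = 2.512×10^-2 A.

I ≈ 25.1 mA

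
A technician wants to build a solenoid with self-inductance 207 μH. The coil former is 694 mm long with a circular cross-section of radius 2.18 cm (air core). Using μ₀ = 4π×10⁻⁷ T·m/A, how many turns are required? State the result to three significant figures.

A = πr² = π(2.180×10^-2 m)² = 1.493×10^-3 m².
From L = μ₀N²A/ℓ, N = √(Lℓ / (μ₀A)).
N = √[(2.070×10^-4)(0.694) / ((4π×10⁻⁷)×1.493×10^-3)] = √(7.657×10^4) ≈ 276.7.

N ≈ 277 turns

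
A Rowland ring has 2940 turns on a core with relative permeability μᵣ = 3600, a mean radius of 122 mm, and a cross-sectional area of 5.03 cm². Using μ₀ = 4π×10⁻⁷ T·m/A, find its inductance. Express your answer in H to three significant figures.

For a thin toroid, L = μ₀μᵣN²A/(2πR).
L = (4π×10⁻⁷)(3600)(2940)²(5.030×10^-4) / (2π×0.122 m) = 25.66 H.

L ≈ 25.7 H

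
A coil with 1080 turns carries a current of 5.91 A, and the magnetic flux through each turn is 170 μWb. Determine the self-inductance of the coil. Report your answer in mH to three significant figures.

Self-inductance is defined by L = NΦ_B/I (flux linkage over current).
L = (1080)(1.700×10^-4 Wb)/(5.91 A) = 3.107×10^-2 H.

L ≈ 31.1 mH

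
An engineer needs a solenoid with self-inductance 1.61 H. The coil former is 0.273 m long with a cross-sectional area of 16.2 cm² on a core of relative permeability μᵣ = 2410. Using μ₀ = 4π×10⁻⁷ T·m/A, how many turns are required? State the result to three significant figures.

N ≈ 299 turns

A = 16.2 cm² = 1.620×10^-3 m².
From L = μ₀μᵣN²A/ℓ, N = √(Lℓ / (μ₀μᵣA)).
N = √[(1.61)(0.273) / ((4π×10⁻⁷)(2410)×1.620×10^-3)] = √(8.959×10^4) ≈ 299.3.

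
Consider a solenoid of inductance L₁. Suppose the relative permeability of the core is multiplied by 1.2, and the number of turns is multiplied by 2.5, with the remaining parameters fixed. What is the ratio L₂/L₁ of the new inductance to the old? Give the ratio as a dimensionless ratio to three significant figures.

For a solenoid, L ∝ μᵣN²A/ℓ.
L₂/L₁ = (1.2) × (2.5)^2 = 7.50.

L₂/L₁ = 7.50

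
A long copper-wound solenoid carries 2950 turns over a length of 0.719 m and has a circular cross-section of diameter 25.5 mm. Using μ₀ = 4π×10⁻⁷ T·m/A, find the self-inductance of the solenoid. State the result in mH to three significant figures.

L ≈ 7.77 mH

A = π(d/2)² = π(1.275×10^-2 m)² = 5.107×10^-4 m².
For a long solenoid, L = μ₀N²A/ℓ.
L = (4π×10⁻⁷)(2950)²(5.107×10^-4)/(0.719 m) = 7.768×10^-3 H.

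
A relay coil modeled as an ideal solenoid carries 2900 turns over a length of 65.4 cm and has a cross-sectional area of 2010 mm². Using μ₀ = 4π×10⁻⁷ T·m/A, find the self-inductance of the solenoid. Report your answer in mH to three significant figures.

A = 2010 mm² = 2.010×10^-3 m².
For a long solenoid, L = μ₀N²A/ℓ.
L = (4π×10⁻⁷)(2900)²(2.010×10^-3)/(0.654 m) = 3.248×10^-2 H.

L ≈ 32.5 mH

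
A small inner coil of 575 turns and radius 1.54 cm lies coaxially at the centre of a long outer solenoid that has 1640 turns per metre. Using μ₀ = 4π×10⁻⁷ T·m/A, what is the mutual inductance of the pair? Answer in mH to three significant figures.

M ≈ 0.883 mH

The outer solenoid produces a uniform field B₁ = μ₀n₁I₁ across the inner coil,
so the flux linkage is N₂Φ = N₂B₁A₂ = μ₀n₁N₂A₂·I₁, giving M = μ₀n₁N₂A₂.
A₂ = πr² = π(1.540×10^-2 m)² = 7.451×10^-4 m².
M = (4π×10⁻⁷)(1640)(575)(7.451×10^-4) = 8.829×10^-4 H.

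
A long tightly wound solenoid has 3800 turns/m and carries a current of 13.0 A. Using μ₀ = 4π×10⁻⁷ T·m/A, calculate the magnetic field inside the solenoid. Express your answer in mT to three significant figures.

B ≈ 62.1 mT

Inside a long solenoid, B = μ₀nI.
B = (4π×10⁻⁷)(3.800×10^3 m⁻¹)(13.0 A) = 6.208×10^-2 T.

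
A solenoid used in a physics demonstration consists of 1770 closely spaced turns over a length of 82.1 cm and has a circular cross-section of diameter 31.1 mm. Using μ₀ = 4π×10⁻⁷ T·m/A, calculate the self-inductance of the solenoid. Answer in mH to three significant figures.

A = π(d/2)² = π(1.555×10^-2 m)² = 7.596×10^-4 m².
For a long solenoid, L = μ₀N²A/ℓ.
L = (4π×10⁻⁷)(1770)²(7.596×10^-4)/(0.821 m) = 3.643×10^-3 H.

L ≈ 3.64 mH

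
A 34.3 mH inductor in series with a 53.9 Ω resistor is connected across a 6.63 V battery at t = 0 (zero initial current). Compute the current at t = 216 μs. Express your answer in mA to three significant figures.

τ = L/R = 3.430×10^-2/53.9 = 6.364×10^-4 s; final current I_∞ = ε/R = 6.63/53.9 = 0.123 A.
I(t) = I_∞(1 − e^(−t/τ)) with t/τ = 0.339.
I = (0.123)(1 − e^(−0.339)) = 3.540×10^-2 A.

I ≈ 35.4 mA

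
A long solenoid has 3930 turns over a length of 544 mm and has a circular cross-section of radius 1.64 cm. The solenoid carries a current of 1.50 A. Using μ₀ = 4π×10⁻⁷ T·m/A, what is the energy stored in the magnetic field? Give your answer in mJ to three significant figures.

A = πr² = π(1.640×10^-2 m)² = 8.450×10^-4 m².
L = μ₀N²A/ℓ = (4π×10⁻⁷)(3930)²(8.450×10^-4)/(0.544) = 3.0146×10^-2 H.
U = ½LI² = ½(3.0146×10^-2)(1.50)² = 3.391×10^-2 J.

U ≈ 33.9 mJ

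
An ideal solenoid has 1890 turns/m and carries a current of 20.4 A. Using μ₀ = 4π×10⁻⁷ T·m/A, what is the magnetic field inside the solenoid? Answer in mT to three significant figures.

Inside a long solenoid, B = μ₀nI.
B = (4π×10⁻⁷)(1.890×10^3 m⁻¹)(20.4 A) = 4.845×10^-2 T.

B ≈ 48.5 mT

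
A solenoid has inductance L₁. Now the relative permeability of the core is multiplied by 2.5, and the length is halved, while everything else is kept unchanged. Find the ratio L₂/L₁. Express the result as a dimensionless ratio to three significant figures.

For a solenoid, L ∝ μᵣN²A/ℓ.
L₂/L₁ = (2.5) × (0.5)^-1 = 5.00.

L₂/L₁ = 5.00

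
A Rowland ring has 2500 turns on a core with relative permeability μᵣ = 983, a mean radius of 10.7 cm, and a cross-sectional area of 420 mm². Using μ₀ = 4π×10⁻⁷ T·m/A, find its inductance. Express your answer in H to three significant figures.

L ≈ 4.82 H

For a thin toroid, L = μ₀μᵣN²A/(2πR).
L = (4π×10⁻⁷)(983)(2500)²(4.200×10^-4) / (2π×0.107 m) = 4.823 H.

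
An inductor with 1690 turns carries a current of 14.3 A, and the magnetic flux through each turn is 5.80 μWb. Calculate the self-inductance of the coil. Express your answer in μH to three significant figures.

L ≈ 685 μH

Self-inductance is defined by L = NΦ_B/I (flux linkage over current).
L = (1690)(5.800×10^-6 Wb)/(14.3 A) = 6.8545×10^-4 H.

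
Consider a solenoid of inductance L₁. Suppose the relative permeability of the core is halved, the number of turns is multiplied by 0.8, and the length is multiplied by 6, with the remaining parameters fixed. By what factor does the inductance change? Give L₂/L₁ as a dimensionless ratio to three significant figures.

L₂/L₁ = 0.0533

For a solenoid, L ∝ μᵣN²A/ℓ.
L₂/L₁ = (0.5) × (0.8)^2 × (6)^-1 = 0.0533.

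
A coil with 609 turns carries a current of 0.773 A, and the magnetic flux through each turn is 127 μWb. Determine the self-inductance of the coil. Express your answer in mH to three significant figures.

Self-inductance is defined by L = NΦ_B/I (flux linkage over current).
L = (609)(1.270×10^-4 Wb)/(0.773 A) = 0.1001 H.

L ≈ 100 mH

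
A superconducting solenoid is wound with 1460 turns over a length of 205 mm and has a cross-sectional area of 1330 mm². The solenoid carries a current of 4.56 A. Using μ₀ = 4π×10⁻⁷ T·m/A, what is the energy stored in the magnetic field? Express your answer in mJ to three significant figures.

U ≈ 181 mJ

A = 1330 mm² = 1.330×10^-3 m².
L = μ₀N²A/ℓ = (4π×10⁻⁷)(1460)²(1.330×10^-3)/(0.205) = 1.738×10^-2 H.
U = ½LI² = ½(1.738×10^-2)(4.56)² = 0.1807 J.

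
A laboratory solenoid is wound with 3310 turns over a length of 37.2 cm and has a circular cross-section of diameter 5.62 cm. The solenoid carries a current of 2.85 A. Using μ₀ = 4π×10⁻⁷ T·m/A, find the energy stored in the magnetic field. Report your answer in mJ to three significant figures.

A = π(d/2)² = π(2.810×10^-2 m)² = 2.481×10^-3 m².
L = μ₀N²A/ℓ = (4π×10⁻⁷)(3310)²(2.481×10^-3)/(0.372) = 9.181×10^-2 H.
U = ½LI² = ½(9.181×10^-2)(2.85)² = 0.3729 J.

U ≈ 373 mJ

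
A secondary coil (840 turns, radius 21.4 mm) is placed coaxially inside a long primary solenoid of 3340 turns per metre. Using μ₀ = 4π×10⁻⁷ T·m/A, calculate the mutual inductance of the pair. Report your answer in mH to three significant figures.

M ≈ 5.07 mH

The outer solenoid produces a uniform field B₁ = μ₀n₁I₁ across the inner coil,
so the flux linkage is N₂Φ = N₂B₁A₂ = μ₀n₁N₂A₂·I₁, giving M = μ₀n₁N₂A₂.
A₂ = πr² = π(2.140×10^-2 m)² = 1.439×10^-3 m².
M = (4π×10⁻⁷)(3340)(840)(1.439×10^-3) = 5.072×10^-3 H.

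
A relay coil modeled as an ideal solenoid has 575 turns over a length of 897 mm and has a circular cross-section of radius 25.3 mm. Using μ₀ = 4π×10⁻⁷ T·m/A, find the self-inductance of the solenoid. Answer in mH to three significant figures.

L ≈ 0.931 mH

A = πr² = π(2.530×10^-2 m)² = 2.011×10^-3 m².
For a long solenoid, L = μ₀N²A/ℓ.
L = (4π×10⁻⁷)(575)²(2.011×10^-3)/(0.897 m) = 9.314×10^-4 H.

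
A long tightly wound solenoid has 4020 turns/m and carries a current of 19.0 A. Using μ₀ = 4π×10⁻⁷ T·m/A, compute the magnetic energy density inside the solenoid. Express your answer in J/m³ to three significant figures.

u ≈ 3670 J/m³

B = μ₀nI = (4π×10⁻⁷)(4.020×10^3)(19.0) = 9.598×10^-2 T.
u = B²/(2μ₀) = (9.598×10^-2)²/(2×4π×10⁻⁷) = 3.666×10^3 J/m³.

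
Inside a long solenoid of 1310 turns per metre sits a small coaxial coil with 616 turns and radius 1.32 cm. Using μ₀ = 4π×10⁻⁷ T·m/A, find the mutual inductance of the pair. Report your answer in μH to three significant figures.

M ≈ 555 μH

The outer solenoid produces a uniform field B₁ = μ₀n₁I₁ across the inner coil,
so the flux linkage is N₂Φ = N₂B₁A₂ = μ₀n₁N₂A₂·I₁, giving M = μ₀n₁N₂A₂.
A₂ = πr² = π(1.320×10^-2 m)² = 5.474×10^-4 m².
M = (4π×10⁻⁷)(1310)(616)(5.474×10^-4) = 5.551×10^-4 H.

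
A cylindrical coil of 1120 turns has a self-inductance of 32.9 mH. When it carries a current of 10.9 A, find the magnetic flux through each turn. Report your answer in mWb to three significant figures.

Φ_B ≈ 0.320 mWb

From L = NΦ_B/I, the flux per turn is Φ_B = LI/N.
Φ_B = (3.290×10^-2 H)(10.9 A)/1120 = 3.202×10^-4 Wb.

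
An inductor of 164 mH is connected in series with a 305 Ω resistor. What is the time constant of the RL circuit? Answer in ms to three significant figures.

τ ≈ 0.538 ms

τ = L/R = (0.164 H)/(305 Ω) = 5.377×10^-4 s.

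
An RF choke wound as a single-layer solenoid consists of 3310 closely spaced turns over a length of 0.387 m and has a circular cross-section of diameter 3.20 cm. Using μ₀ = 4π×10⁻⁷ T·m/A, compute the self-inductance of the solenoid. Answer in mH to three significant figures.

L ≈ 28.6 mH

A = π(d/2)² = π(1.600×10^-2 m)² = 8.042×10^-4 m².
For a long solenoid, L = μ₀N²A/ℓ.
L = (4π×10⁻⁷)(3310)²(8.042×10^-4)/(0.387 m) = 2.861×10^-2 H.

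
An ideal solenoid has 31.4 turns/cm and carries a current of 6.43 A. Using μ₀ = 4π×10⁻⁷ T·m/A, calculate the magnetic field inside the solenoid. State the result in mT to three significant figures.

B ≈ 25.4 mT

Inside a long solenoid, B = μ₀nI.
B = (4π×10⁻⁷)(3.140×10^3 m⁻¹)(6.43 A) = 2.537×10^-2 T.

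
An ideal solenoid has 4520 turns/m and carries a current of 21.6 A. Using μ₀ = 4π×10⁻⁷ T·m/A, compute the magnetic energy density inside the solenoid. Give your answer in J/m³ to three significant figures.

B = μ₀nI = (4π×10⁻⁷)(4.520×10^3)(21.6) = 0.1227 T.
u = B²/(2μ₀) = (0.1227)²/(2×4π×10⁻⁷) = 5.989×10^3 J/m³.

u ≈ 5990 J/m³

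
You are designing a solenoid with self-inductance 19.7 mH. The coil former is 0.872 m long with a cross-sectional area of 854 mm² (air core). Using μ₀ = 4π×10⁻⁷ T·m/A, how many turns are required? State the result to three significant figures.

A = 854 mm² = 8.540×10^-4 m².
From L = μ₀N²A/ℓ, N = √(Lℓ / (μ₀A)).
N = √[(1.970×10^-2)(0.872) / ((4π×10⁻⁷)×8.540×10^-4)] = √(1.601×10^7) ≈ 4000.9.

N ≈ 4000 turns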